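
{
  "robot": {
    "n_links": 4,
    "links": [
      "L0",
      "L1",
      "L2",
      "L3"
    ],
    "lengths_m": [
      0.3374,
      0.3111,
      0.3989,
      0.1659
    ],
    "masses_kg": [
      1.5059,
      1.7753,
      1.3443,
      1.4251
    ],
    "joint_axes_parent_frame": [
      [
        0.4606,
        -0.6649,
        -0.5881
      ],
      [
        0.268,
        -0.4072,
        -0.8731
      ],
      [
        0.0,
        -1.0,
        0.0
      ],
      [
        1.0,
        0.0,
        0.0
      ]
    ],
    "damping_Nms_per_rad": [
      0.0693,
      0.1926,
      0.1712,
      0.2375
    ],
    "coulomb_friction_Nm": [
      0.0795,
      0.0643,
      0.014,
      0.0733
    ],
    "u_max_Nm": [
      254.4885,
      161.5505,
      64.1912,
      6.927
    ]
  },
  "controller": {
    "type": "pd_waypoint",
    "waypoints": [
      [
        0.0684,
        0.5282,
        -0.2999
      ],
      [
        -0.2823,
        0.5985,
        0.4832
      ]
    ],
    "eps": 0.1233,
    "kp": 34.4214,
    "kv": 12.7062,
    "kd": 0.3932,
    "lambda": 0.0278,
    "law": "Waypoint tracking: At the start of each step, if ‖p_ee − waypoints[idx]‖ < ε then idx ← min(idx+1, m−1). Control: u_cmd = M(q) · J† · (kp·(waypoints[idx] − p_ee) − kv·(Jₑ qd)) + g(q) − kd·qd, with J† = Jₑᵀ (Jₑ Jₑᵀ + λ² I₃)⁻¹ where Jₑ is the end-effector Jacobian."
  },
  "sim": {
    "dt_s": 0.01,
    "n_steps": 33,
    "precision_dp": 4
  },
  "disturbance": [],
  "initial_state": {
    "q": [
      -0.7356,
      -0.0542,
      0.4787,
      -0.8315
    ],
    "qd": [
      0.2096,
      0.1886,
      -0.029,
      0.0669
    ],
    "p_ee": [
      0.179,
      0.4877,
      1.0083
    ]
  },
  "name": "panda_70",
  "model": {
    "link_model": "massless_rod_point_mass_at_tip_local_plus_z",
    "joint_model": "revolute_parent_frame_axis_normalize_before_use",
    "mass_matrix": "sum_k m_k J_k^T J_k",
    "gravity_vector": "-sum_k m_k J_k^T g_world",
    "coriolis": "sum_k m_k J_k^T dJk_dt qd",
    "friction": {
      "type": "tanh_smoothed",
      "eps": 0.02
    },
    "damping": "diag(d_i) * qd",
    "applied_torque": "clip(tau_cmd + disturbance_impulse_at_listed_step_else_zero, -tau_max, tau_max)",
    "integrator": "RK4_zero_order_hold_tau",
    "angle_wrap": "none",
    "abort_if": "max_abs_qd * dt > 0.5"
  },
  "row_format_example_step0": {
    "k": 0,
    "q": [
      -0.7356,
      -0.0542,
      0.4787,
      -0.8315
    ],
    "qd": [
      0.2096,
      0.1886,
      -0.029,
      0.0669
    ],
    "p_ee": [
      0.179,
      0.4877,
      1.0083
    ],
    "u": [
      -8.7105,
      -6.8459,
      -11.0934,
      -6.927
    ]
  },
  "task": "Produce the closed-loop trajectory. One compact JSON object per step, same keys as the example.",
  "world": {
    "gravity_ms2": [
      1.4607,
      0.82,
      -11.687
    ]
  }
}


{"k":1,"q":[-0.7304,-0.0647,0.479,-0.8475],"qd":[0.8172,-2.2005,0.0707,-3.1823],"p_ee":[0.1778,0.4867,1.0072],"u":[-2.4538,-3.7901,-9.158,-4.7992]}
{"k":2,"q":[-0.7206,-0.0923,0.479,-0.8895],"qd":[1.125,-3.2884,-0.0747,-5.1813],"p_ee":[0.1765,0.4864,1.0029],"u":[4.8245,-0.8081,-6.8183,-3.332]}
{"k":3,"q":[-0.7087,-0.1264,0.4767,-0.9476],"qd":[1.255,-3.5177,-0.3945,-6.3981],"p_ee":[0.1753,0.4868,0.9962],"u":[11.8365,1.8695,-4.2717,-2.3966]}
{"k":4,"q":[-0.696,-0.1601,0.4707,-1.0155],"qd":[1.2782,-3.1985,-0.8065,-7.1674],"p_ee":[0.1745,0.4877,0.9879],"u":[17.1785,3.9474,-1.7369,-1.7632]}
{"k":5,"q":[-0.6835,-0.1887,0.4606,-1.0896],"qd":[1.2202,-2.5335,-1.2262,-7.6662],"p_ee":[0.1741,0.4889,0.9782],"u":[19.1857,4.9986,0.4601,-1.3046]}
{"k":6,"q":[-0.672,-0.2098,0.4466,-1.1678],"qd":[1.0806,-1.6901,-1.5616,-7.9719],"p_ee":[0.1741,0.4902,0.9674],"u":[16.8679,4.7192,1.9663,-0.9527]}
{"k":7,"q":[-0.6623,-0.2224,0.4301,-1.2482],"qd":[0.8564,-0.8397,-1.7276,-8.1118],"p_ee":[0.1746,0.4914,0.9557],"u":[10.9816,3.2784,2.6258,-0.6686]}
{"k":8,"q":[-0.6552,-0.2272,0.413,-1.3292],"qd":[0.5595,-0.1355,-1.6798,-8.1054],"p_ee":[0.1756,0.4923,0.9433],"u":[3.6629,1.2836,2.5968,-0.4271]}
{"k":9,"q":[-0.6513,-0.2264,0.3975,-1.4096],"qd":[0.2276,0.2879,-1.4258,-7.9883],"p_ee":[0.177,0.4929,0.9302],"u":[-3.216,-0.655,2.1515,-0.2083]}
{"k":10,"q":[-0.6508,-0.2224,0.3852,-1.4885],"qd":[-0.128,0.4901,-1.0226,-7.796],"p_ee":[0.1785,0.4931,0.9168],"u":[-8.5191,-2.1739,1.6236,-0.0031]}
{"k":11,"q":[-0.6539,-0.2173,0.3775,-1.5652],"qd":[-0.4895,0.5196,-0.5252,-7.5667],"p_ee":[0.1801,0.4932,0.9031],"u":[-12.1291,-3.193,1.1765,0.1935]}
{"k":12,"q":[-0.6607,-0.2124,0.375,-1.6396],"qd":[-0.8554,0.4511,0.0271,-7.3197],"p_ee":[0.1816,0.4932,0.889],"u":[-14.2109,-3.7451,0.9024,0.3783]}
{"k":13,"q":[-0.6711,-0.2085,0.3782,-1.7115],"qd":[-1.2226,0.3314,0.608,-7.0636],"p_ee":[0.183,0.4934,0.8748],"u":[-15.0479,-3.904,0.8321,0.5461]}
{"k":14,"q":[-0.6852,-0.2058,0.3872,-1.7807],"qd":[-1.591,0.1936,1.204,-6.7963],"p_ee":[0.1842,0.4938,0.8603],"u":[-14.8664,-3.7372,0.9679,0.6908]}
{"k":15,"q":[-0.7029,-0.2045,0.4023,-1.8473],"qd":[-1.9613,0.0644,1.8047,-6.5111],"p_ee":[0.1853,0.4947,0.8456],"u":[-13.8046,-3.2938,1.3096,0.8074]}
{"k":16,"q":[-0.7244,-0.2043,0.4233,-1.9108],"qd":[-2.3366,-0.0205,2.3987,-6.2003],"p_ee":[0.1863,0.496,0.8306],"u":[-11.8986,-2.6055,1.8638,0.8932]}
{"k":17,"q":[-0.7497,-0.2045,0.4502,-1.9712],"qd":[-2.7181,-0.0268,2.9707,-5.8593],"p_ee":[0.1871,0.4978,0.8154],"u":[-9.1278,-1.6956,2.6257,0.9489]}
{"k":18,"q":[-0.7788,-0.2045,0.4826,-2.0279],"qd":[-3.0876,-0.0043,3.5162,-5.4884],"p_ee":[0.1879,0.5001,0.7998],"u":[-5.7065,-0.6254,3.483,0.9783]}
{"k":19,"q":[-0.8114,-0.2043,0.5203,-2.0808],"qd":[-3.4378,0.0489,4.0198,-5.0923],"p_ee":[0.1885,0.5031,0.7839],"u":[-1.7763,0.5396,4.3658,0.9873]}
{"k":20,"q":[-0.8474,-0.2032,0.5627,-2.1297],"qd":[-3.7648,0.1513,4.4607,-4.6824],"p_ee":[0.1889,0.5066,0.7676],"u":[2.5259,1.7288,5.2166,0.9843]}
{"k":21,"q":[-0.8866,-0.201,0.6092,-2.1745],"qd":[-4.0595,0.294,4.8243,-4.2758],"p_ee":[0.1891,0.5106,0.7509],"u":[6.9588,2.8595,5.9574,0.9786]}
{"k":22,"q":[-0.9284,-0.1972,0.6588,-2.2153],"qd":[-4.3125,0.4525,5.1042,-3.8889],"p_ee":[0.189,0.515,0.7336],"u":[11.243,3.8566,6.5224,0.9781]}
{"k":23,"q":[-0.9726,-0.1919,0.7109,-2.2525],"qd":[-4.5189,0.6043,5.3012,-3.5347],"p_ee":[0.1886,0.5198,0.7159],"u":[15.1623,4.6737,6.8837,0.9875]}
{"k":24,"q":[-1.0186,-0.1852,0.7645,-2.2862],"qd":[-4.6784,0.7334,5.4219,-3.2207],"p_ee":[0.1877,0.5248,0.6977],"u":[18.5964,5.2977,7.0479,1.0086]}
{"k":25,"q":[-1.066,-0.1773,0.819,-2.317],"qd":[-4.7946,0.8309,5.4771,-2.949],"p_ee":[0.1865,0.53,0.6791],"u":[21.5134,5.7417,7.0422,1.0405]}
{"k":26,"q":[-1.1143,-0.1687,0.8738,-2.3453],"qd":[-4.8728,0.8938,5.4787,-2.7176],"p_ee":[0.1849,0.5352,0.66],"u":[23.9388,6.0338,6.9009,1.081]}
{"k":27,"q":[-1.1633,-0.1596,0.9284,-2.3715],"qd":[-4.9191,0.9228,5.4382,-2.5223],"p_ee":[0.183,0.5404,0.6407],"u":[25.9264,6.2074,6.6567,1.1275]}
{"k":28,"q":[-1.2126,-0.1503,0.9824,-2.3959],"qd":[-4.9393,0.9207,5.3659,-2.3579],"p_ee":[0.1806,0.5454,0.621],"u":[27.5374,6.2951,6.3374,1.1774]}
{"k":29,"q":[-1.262,-0.1413,1.0356,-2.4187],"qd":[-4.9383,0.8912,5.2703,-2.2194],"p_ee":[0.178,0.5502,0.6011],"u":[28.83,6.3253,5.9652,1.2287]}
{"k":30,"q":[-1.3112,-0.1326,1.0877,-2.4403],"qd":[-4.9203,0.8381,5.1582,-2.1021],"p_ee":[0.1751,0.5548,0.5811],"u":[29.855,6.3213,5.5572,1.2799]}
{"k":31,"q":[-1.3603,-0.1246,1.1386,-2.4608],"qd":[-4.8884,0.7648,5.0349,-2.0019],"p_ee":[0.1719,0.5591,0.5611],"u":[30.6555,6.3016,5.1269,1.3303]}
{"k":32,"q":[-1.409,-0.1174,1.1883,-2.4804],"qd":[-4.8451,0.6743,4.9045,-1.9156],"p_ee":[0.1686,0.5632,0.541],"u":[31.2677,6.2803,4.6849,1.3794]}
{"k":33,"q":[-1.4571,-0.1112,1.2367,-2.4992],"qd":[-4.7922,0.5693,4.7699,-1.8404],"p_ee":[0.165,0.5669,0.521]}


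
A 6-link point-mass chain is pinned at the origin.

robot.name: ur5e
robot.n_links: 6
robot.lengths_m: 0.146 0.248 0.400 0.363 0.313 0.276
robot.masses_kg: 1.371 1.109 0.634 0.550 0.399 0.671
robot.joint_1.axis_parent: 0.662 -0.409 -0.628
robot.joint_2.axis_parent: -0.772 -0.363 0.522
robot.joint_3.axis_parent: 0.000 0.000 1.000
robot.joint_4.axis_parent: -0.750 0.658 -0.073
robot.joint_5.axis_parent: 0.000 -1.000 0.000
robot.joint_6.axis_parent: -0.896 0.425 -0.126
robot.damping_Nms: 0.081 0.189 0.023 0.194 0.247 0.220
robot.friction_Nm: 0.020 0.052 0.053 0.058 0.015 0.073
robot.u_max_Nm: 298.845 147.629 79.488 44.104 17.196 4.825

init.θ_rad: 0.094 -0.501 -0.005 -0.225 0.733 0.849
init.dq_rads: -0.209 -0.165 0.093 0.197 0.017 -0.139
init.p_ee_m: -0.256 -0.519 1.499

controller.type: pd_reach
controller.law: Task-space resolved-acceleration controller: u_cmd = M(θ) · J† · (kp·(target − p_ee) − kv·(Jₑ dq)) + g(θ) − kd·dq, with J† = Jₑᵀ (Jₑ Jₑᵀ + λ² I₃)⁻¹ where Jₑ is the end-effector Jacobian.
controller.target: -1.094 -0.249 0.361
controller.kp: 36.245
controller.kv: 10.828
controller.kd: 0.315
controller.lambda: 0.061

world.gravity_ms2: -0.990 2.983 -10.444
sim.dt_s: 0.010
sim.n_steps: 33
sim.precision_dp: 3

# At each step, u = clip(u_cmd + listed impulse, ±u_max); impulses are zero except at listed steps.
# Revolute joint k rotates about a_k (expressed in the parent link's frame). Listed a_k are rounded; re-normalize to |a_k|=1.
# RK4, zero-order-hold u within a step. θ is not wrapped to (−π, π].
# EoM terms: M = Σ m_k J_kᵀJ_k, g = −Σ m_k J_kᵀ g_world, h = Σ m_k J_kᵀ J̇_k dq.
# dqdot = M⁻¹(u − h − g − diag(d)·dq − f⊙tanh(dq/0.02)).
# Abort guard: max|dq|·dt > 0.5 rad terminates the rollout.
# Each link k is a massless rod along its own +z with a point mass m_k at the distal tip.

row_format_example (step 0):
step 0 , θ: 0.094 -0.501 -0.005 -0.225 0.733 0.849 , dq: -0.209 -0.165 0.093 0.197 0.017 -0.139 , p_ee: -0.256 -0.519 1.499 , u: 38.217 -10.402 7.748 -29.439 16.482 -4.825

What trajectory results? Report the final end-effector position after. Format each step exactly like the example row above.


step 1 , θ: 0.091 -0.504 -0.003 -0.226 0.739 0.852 , dq: -0.460 -0.492 0.224 -0.362 1.163 0.679 , p_ee: -0.254 -0.519 1.498 , u: 33.901 -8.715 6.819 -25.762 14.095 -4.825
step 2 , θ: 0.085 -0.511 -0.002 -0.232 0.755 0.860 , dq: -0.689 -0.807 0.107 -0.882 2.052 0.922 , p_ee: -0.256 -0.517 1.493 , u: 29.293 -7.026 6.025 -22.192 11.965 -4.644
step 3 , θ: 0.077 -0.520 -0.001 -0.243 0.779 0.869 , dq: -0.887 -1.088 -0.064 -1.346 2.730 0.812 , p_ee: -0.260 -0.515 1.485 , u: 24.722 -5.402 5.299 -18.809 10.042 -4.121
step 4 , θ: 0.067 -0.532 -0.002 -0.259 0.809 0.876 , dq: -1.044 -1.304 -0.122 -1.743 3.239 0.624 , p_ee: -0.268 -0.513 1.474 , u: 20.572 -3.806 4.572 -15.718 8.303 -3.632
step 5 , θ: 0.056 -0.546 -0.004 -0.278 0.843 0.881 , dq: -1.167 -1.470 -0.128 -2.098 3.578 0.350 , p_ee: -0.277 -0.510 1.462 , u: 16.874 -2.300 3.853 -12.900 6.737 -3.157
step 6 , θ: 0.044 -0.561 -0.005 -0.300 0.880 0.883 , dq: -1.256 -1.587 -0.086 -2.413 3.768 0.025 , p_ee: -0.289 -0.508 1.446 , u: 13.634 -0.907 3.134 -10.339 5.322 -2.696
step 7 , θ: 0.031 -0.578 -0.005 -0.326 0.918 0.882 , dq: -1.309 -1.649 0.016 -2.687 3.841 -0.251 , p_ee: -0.302 -0.505 1.429 , u: 10.917 0.399 2.408 -8.048 4.042 -2.283
step 8 , θ: 0.018 -0.594 -0.004 -0.354 0.956 0.878 , dq: -1.333 -1.672 0.112 -2.932 3.802 -0.549 , p_ee: -0.317 -0.501 1.410 , u: 8.570 1.558 1.697 -5.963 2.884 -1.872
step 9 , θ: 0.005 -0.611 -0.003 -0.384 0.994 0.871 , dq: -1.325 -1.653 0.227 -3.130 3.689 -0.830 , p_ee: -0.333 -0.498 1.390 , u: 6.525 2.592 0.989 -4.056 1.826 -1.470
step 10 , θ: -0.008 -0.627 0.000 -0.416 1.030 0.861 , dq: -1.287 -1.594 0.350 -3.284 3.523 -1.078 , p_ee: -0.349 -0.494 1.368 , u: 4.739 3.504 0.288 -2.307 0.864 -1.078
step 11 , θ: -0.021 -0.643 0.004 -0.450 1.064 0.849 , dq: -1.222 -1.499 0.470 -3.398 3.322 -1.286 , p_ee: -0.366 -0.491 1.345 , u: 3.176 4.290 -0.398 -0.702 -0.009 -0.698
step 12 , θ: -0.033 -0.657 0.010 -0.484 1.096 0.836 , dq: -1.133 -1.372 0.580 -3.476 3.098 -1.451 , p_ee: -0.384 -0.486 1.320 , u: 1.813 4.946 -1.060 0.770 -0.794 -0.331
step 13 , θ: -0.043 -0.670 0.016 -0.519 1.126 0.821 , dq: -1.023 -1.218 0.673 -3.525 2.860 -1.573 , p_ee: -0.401 -0.482 1.295 , u: 0.631 5.465 -1.688 2.120 -1.493 0.022
step 14 , θ: -0.053 -0.681 0.023 -0.554 1.153 0.804 , dq: -0.896 -1.044 0.746 -3.548 2.617 -1.657 , p_ee: -0.419 -0.478 1.269 , u: -0.383 5.845 -2.273 3.353 -2.109 0.360
step 15 , θ: -0.061 -0.691 0.031 -0.590 1.178 0.788 , dq: -0.755 -0.855 0.796 -3.551 2.372 -1.707 , p_ee: -0.437 -0.473 1.242 , u: -1.246 6.090 -2.807 4.476 -2.642 0.680
step 16 , θ: -0.068 -0.698 0.039 -0.625 1.201 0.770 , dq: -0.604 -0.656 0.824 -3.536 2.130 -1.727 , p_ee: -0.454 -0.468 1.215 , u: -1.976 6.207 -3.283 5.496 -3.097 0.983
step 17 , θ: -0.073 -0.704 0.047 -0.660 1.221 0.753 , dq: -0.445 -0.452 0.830 -3.507 1.893 -1.724 , p_ee: -0.471 -0.464 1.187 , u: -2.597 6.213 -3.697 6.420 -3.477 1.267
step 18 , θ: -0.077 -0.707 0.055 -0.695 1.239 0.736 , dq: -0.282 -0.248 0.815 -3.464 1.663 -1.700 , p_ee: -0.488 -0.459 1.160 , u: -3.137 6.128 -4.048 7.254 -3.786 1.530
step 19 , θ: -0.079 -0.709 0.063 -0.730 1.254 0.719 , dq: -0.117 -0.049 0.783 -3.411 1.441 -1.661 , p_ee: -0.505 -0.454 1.132 , u: -3.623 5.975 -4.335 8.006 -4.029 1.772
step 20 , θ: -0.079 -0.708 0.071 -0.763 1.267 0.703 , dq: 0.046 0.138 0.732 -3.350 1.224 -1.618 , p_ee: -0.522 -0.449 1.105 , u: -4.079 5.778 -4.560 8.684 -4.209 1.994
step 21 , θ: -0.078 -0.706 0.078 -0.797 1.279 0.687 , dq: 0.205 0.313 0.670 -3.280 1.017 -1.564 , p_ee: -0.538 -0.443 1.077 , u: -4.526 5.559 -4.729 9.293 -4.333 2.193
step 22 , θ: -0.075 -0.702 0.084 -0.829 1.288 0.672 , dq: 0.360 0.476 0.601 -3.199 0.823 -1.499 , p_ee: -0.554 -0.438 1.051 , u: -4.981 5.335 -4.847 9.836 -4.409 2.369
step 23 , θ: -0.071 -0.697 0.090 -0.860 1.295 0.657 , dq: 0.511 0.626 0.528 -3.109 0.643 -1.427 , p_ee: -0.569 -0.433 1.024 , u: -5.460 5.119 -4.919 10.322 -4.441 2.522
step 24 , θ: -0.065 -0.690 0.095 -0.891 1.301 0.643 , dq: 0.654 0.762 0.452 -3.010 0.477 -1.350 , p_ee: -0.584 -0.428 0.998 , u: -5.970 4.923 -4.951 10.754 -4.436 2.654
step 25 , θ: -0.058 -0.681 0.099 -0.921 1.305 0.630 , dq: 0.790 0.884 0.376 -2.903 0.325 -1.270 , p_ee: -0.599 -0.423 0.973 , u: -6.514 4.752 -4.949 11.135 -4.398 2.766
step 26 , θ: -0.049 -0.672 0.102 -0.949 1.307 0.618 , dq: 0.917 0.991 0.302 -2.789 0.187 -1.189 , p_ee: -0.613 -0.418 0.948 , u: -7.089 4.608 -4.915 11.470 -4.334 2.859
step 27 , θ: -0.039 -0.662 0.105 -0.976 1.309 0.606 , dq: 1.035 1.084 0.231 -2.668 0.062 -1.109 , p_ee: -0.627 -0.412 0.924 , u: -7.689 4.491 -4.857 11.760 -4.247 2.936
step 28 , θ: -0.028 -0.650 0.107 -1.002 1.309 0.596 , dq: 1.144 1.165 0.164 -2.542 -0.047 -1.028 , p_ee: -0.641 -0.407 0.901 , u: -8.303 4.397 -4.777 12.008 -4.145 2.996
step 29 , θ: -0.016 -0.638 0.108 -1.027 1.308 0.586 , dq: 1.245 1.235 0.105 -2.409 -0.139 -0.948 , p_ee: -0.654 -0.402 0.878 , u: -8.920 4.324 -4.679 12.215 -4.033 3.041
step 30 , θ: -0.004 -0.626 0.109 -1.051 1.306 0.577 , dq: 1.336 1.293 0.049 -2.274 -0.220 -0.873 , p_ee: -0.667 -0.397 0.856 , u: -9.547 4.271 -4.567 12.387 -3.911 3.074
step 31 , θ: 0.010 -0.612 0.109 -1.073 1.304 0.568 , dq: 1.417 1.341 0.001 -2.137 -0.289 -0.801 , p_ee: -0.680 -0.392 0.834 , u: -10.173 4.235 -4.445 12.524 -3.782 3.096
step 32 , θ: 0.025 -0.599 0.109 -1.093 1.300 0.561 , dq: 1.491 1.381 -0.038 -1.997 -0.341 -0.727 , p_ee: -0.693 -0.387 0.814 , u: -10.780 4.210 -4.324 12.627 -3.652 3.107
step 33 , θ: 0.040 -0.585 0.109 -1.112 1.297 0.554 , dq: 1.556 1.413 -0.071 -1.857 -0.384 -0.659 , p_ee: -0.705 -0.382 0.794
final p_ee position (m): -0.705 -0.382 0.794


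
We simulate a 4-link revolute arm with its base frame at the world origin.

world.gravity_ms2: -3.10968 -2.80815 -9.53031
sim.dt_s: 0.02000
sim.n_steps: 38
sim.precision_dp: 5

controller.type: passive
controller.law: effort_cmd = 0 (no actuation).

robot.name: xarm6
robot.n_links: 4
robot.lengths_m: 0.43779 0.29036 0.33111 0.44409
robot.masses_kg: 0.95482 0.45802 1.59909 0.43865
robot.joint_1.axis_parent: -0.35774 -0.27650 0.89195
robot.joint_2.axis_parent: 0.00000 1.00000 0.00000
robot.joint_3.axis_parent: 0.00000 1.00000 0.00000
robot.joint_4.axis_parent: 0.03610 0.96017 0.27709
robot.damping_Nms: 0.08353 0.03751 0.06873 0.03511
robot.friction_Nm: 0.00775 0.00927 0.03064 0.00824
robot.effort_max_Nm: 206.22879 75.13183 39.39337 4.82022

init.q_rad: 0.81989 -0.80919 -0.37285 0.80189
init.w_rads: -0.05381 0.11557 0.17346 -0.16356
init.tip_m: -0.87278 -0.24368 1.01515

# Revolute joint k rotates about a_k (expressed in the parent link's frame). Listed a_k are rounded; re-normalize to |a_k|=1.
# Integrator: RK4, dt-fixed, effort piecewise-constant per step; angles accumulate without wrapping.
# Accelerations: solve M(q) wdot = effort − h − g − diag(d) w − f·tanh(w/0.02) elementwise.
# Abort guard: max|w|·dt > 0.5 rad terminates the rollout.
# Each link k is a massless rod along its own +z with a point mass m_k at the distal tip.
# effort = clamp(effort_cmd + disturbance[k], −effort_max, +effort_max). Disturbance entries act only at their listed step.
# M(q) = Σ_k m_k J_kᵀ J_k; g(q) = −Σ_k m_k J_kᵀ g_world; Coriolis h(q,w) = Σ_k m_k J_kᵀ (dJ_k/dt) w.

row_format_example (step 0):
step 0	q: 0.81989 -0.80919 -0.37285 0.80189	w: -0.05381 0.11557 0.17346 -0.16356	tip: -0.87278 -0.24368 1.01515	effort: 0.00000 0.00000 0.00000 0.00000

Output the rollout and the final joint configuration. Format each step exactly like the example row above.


step 1	q: 0.81849 -0.81207 -0.36630 0.80137	w: -0.08430 -0.39930 0.47556 0.11187	tip: -0.87214 -0.24213 1.01651	effort: 0.00000 0.00000 0.00000 0.00000
step 2	q: 0.81656 -0.82510 -0.35386 0.80628	w: -0.10721 -0.90320 0.76836 0.37685	tip: -0.87229 -0.24217 1.01448	effort: 0.00000 0.00000 0.00000 0.00000
step 3	q: 0.81427 -0.84820 -0.33545 0.81627	w: -0.11982 -1.40774 1.07736 0.61687	tip: -0.87317 -0.24384 1.00901	effort: 0.00000 0.00000 0.00000 0.00000
step 4	q: 0.81185 -0.88149 -0.31050 0.83065	w: -0.12017 -1.92328 1.42673 0.81238	tip: -0.87470 -0.24717 1.00002	effort: 0.00000 0.00000 0.00000 0.00000
step 5	q: 0.80956 -0.92524 -0.27802 0.84836	w: -0.10595 -2.45494 1.83046 0.94756	tip: -0.87671 -0.25223 0.98741	effort: 0.00000 0.00000 0.00000 0.00000
step 6	q: 0.80773 -0.97978 -0.23692 0.86809	w: -0.07459 -2.99963 2.28636 1.01295	tip: -0.87898 -0.25908 0.97105	effort: 0.00000 0.00000 0.00000 0.00000
step 7	q: 0.80671 -1.04521 -0.18640 0.88843	w: -0.02386 -3.54118 2.76513 1.01102	tip: -0.88121 -0.26783 0.95077	effort: 0.00000 0.00000 0.00000 0.00000
step 8	q: 0.80690 -1.12118 -0.12661 0.90822	w: 0.04600 -4.04518 3.19810 0.96415	tip: -0.88302 -0.27858 0.92638	effort: 0.00000 0.00000 0.00000 0.00000
step 9	q: 0.80866 -1.20641 -0.05953 0.92702	w: 0.13260 -4.45728 3.47320 0.92238	tip: -0.88405 -0.29142 0.89760	effort: 0.00000 0.00000 0.00000 0.00000
step 10	q: 0.81226 -1.29848 0.01045 0.94559	w: 0.22793 -4.72204 3.47106 0.94985	tip: -0.88396 -0.30640 0.86419	effort: 0.00000 0.00000 0.00000 0.00000
step 11	q: 0.81776 -1.39411 0.07702 0.96579	w: 0.32031 -4.81243 3.12855 1.08992	tip: -0.88255 -0.32348 0.82587	effort: 0.00000 0.00000 0.00000 0.00000
step 12	q: 0.82499 -1.48988 0.13345 0.98992	w: 0.40085 -4.73979 2.46725 1.33845	tip: -0.87976 -0.34258 0.78244	effort: 0.00000 0.00000 0.00000 0.00000
step 13	q: 0.83370 -1.58282 0.17406 1.01976	w: 0.46702 -4.53473 1.55929 1.65064	tip: -0.87551 -0.36360 0.73372	effort: 0.00000 0.00000 0.00000 0.00000
step 14	q: 0.84360 -1.67059 0.19471 1.05595	w: 0.52138 -4.22770 0.48465 1.96250	tip: -0.86964 -0.38646 0.67955	effort: 0.00000 0.00000 0.00000 0.00000
step 15	q: 0.85450 -1.75175 0.19346 1.09743	w: 0.56799 -3.88625 -0.60376 2.15951	tip: -0.86178 -0.41113 0.61981	effort: 0.00000 0.00000 0.00000 0.00000
step 16	q: 0.86629 -1.82581 0.17057 1.14134	w: 0.61122 -3.51926 -1.67351 2.19890	tip: -0.85127 -0.43760 0.55436	effort: 0.00000 0.00000 0.00000 0.00000
step 17	q: 0.87893 -1.89281 0.12758 1.18370	w: 0.65224 -3.19597 -2.58101 1.98531	tip: -0.83713 -0.46584 0.48311	effort: 0.00000 0.00000 0.00000 0.00000
step 18	q: 0.89235 -1.95470 0.06991 1.21829	w: 0.68796 -3.02958 -3.10358 1.40619	tip: -0.81802 -0.49572 0.40605	effort: 0.00000 0.00000 0.00000 0.00000
step 19	q: 0.90637 -2.01578 0.00748 1.23700	w: 0.71159 -3.12549 -3.03294 0.39343	tip: -0.79224 -0.52691 0.32333	effort: 0.00000 0.00000 0.00000 0.00000
step 20	q: 0.92070 -2.08157 -0.04718 1.23144	w: 0.71943 -3.49097 -2.34178 -1.00333	tip: -0.75795 -0.55863 0.23523	effort: 0.00000 0.00000 0.00000 0.00000
step 21	q: 0.93507 -2.15659 -0.08310 1.19508	w: 0.71579 -4.02598 -1.19852 -2.66384	tip: -0.71338 -0.58944 0.14212	effort: 0.00000 0.00000 0.00000 0.00000
step 22	q: 0.94936 -2.24271 -0.09394 1.12407	w: 0.71609 -4.56543 0.10137 -4.43694	tip: -0.65685 -0.61707 0.04461	effort: 0.00000 0.00000 0.00000 0.00000
step 23	q: 0.96390 -2.33799 -0.08035 1.01797	w: 0.74420 -4.93204 1.22278 -6.16195	tip: -0.58687 -0.63831 -0.05612	effort: 0.00000 0.00000 0.00000 0.00000
step 24	q: 0.97948 -2.43833 -0.04730 0.87859	w: 0.82512 -5.05215 2.00665 -7.73759	tip: -0.50243 -0.64906 -0.15790	effort: 0.00000 0.00000 0.00000 0.00000
step 25	q: 0.99746 -2.53777 -0.00391 0.71072	w: 0.98913 -4.83219 2.22665 -8.97925	tip: -0.40351 -0.64470 -0.25718	effort: 0.00000 0.00000 0.00000 0.00000
step 26	q: 1.01977 -2.62914 0.03712 0.52287	w: 1.26228 -4.25149 1.76991 -9.71322	tip: -0.29186 -0.62075 -0.34893	effort: 0.00000 0.00000 0.00000 0.00000
step 27	q: 1.04882 -2.70602 0.06295 0.32612	w: 1.66614 -3.40822 0.74270 -9.86887	tip: -0.17152 -0.57421 -0.42718	effort: 0.00000 0.00000 0.00000 0.00000
step 28	q: 1.08750 -2.76502 0.06507 0.13160	w: 2.23482 -2.51129 -0.51705 -9.52030	tip: -0.04872 -0.50462 -0.48612	effort: 0.00000 0.00000 0.00000 0.00000
step 29	q: 1.13979 -2.80792 0.04403 -0.05254	w: 3.04274 -1.82020 -1.53147 -8.84126	tip: 0.06887 -0.41446 -0.52164	effort: 0.00000 0.00000 0.00000 0.00000
step 30	q: 1.21159 -2.83993 0.00704 -0.22034	w: 4.20860 -1.43552 -2.07773 -7.90121	tip: 0.17311 -0.30877 -0.53283	effort: 0.00000 0.00000 0.00000 0.00000
step 31	q: 1.31148 -2.86737 -0.03537 -0.36727	w: 5.87257 -1.34395 -2.08866 -6.75642	tip: 0.25658 -0.19410 -0.52304	effort: 0.00000 0.00000 0.00000 0.00000
step 32	q: 1.45031 -2.89453 -0.07427 -0.48915	w: 8.10006 -1.37548 -1.76881 -5.39621	tip: 0.31315 -0.07731 -0.49974	effort: 0.00000 0.00000 0.00000 0.00000
step 33	q: 1.63825 -2.92205 -0.10549 -0.58214	w: 10.73156 -1.36188 -1.34459 -3.90082	tip: 0.33857 0.03453 -0.47300	effort: 0.00000 0.00000 0.00000 0.00000
step 34	q: 1.87941 -2.94847 -0.12772 -0.64625	w: 13.33659 -1.27279 -0.86349 -2.57223	tip: 0.33179 0.13352 -0.45276	effort: 0.00000 0.00000 0.00000 0.00000
step 35	q: 2.16825 -2.97298 -0.13932 -0.68863	w: 15.43266 -1.18569 -0.27883 -1.77441	tip: 0.29654 0.21116 -0.44562	effort: 0.00000 0.00000 0.00000 0.00000
step 36	q: 2.49147 -2.99603 -0.13914 -0.72125	w: 16.75506 -1.12317 0.27617 -1.57548	tip: 0.24130 0.26028 -0.45318	effort: 0.00000 0.00000 0.00000 0.00000
step 37	q: 2.83326 -3.01823 -0.12931 -0.75445	w: 17.30357 -1.10334 0.66687 -1.78713	tip: 0.17697 0.27679 -0.47303	effort: 0.00000 0.00000 0.00000 0.00000
step 38	q: 3.17922 -3.04018 -0.11491 -0.79304	w: 17.19413 -1.09034 0.70270 -2.05144	tip: 0.11490 0.25996 -0.50067
final q (rad): 3.17922 -3.04018 -0.11491 -0.79304


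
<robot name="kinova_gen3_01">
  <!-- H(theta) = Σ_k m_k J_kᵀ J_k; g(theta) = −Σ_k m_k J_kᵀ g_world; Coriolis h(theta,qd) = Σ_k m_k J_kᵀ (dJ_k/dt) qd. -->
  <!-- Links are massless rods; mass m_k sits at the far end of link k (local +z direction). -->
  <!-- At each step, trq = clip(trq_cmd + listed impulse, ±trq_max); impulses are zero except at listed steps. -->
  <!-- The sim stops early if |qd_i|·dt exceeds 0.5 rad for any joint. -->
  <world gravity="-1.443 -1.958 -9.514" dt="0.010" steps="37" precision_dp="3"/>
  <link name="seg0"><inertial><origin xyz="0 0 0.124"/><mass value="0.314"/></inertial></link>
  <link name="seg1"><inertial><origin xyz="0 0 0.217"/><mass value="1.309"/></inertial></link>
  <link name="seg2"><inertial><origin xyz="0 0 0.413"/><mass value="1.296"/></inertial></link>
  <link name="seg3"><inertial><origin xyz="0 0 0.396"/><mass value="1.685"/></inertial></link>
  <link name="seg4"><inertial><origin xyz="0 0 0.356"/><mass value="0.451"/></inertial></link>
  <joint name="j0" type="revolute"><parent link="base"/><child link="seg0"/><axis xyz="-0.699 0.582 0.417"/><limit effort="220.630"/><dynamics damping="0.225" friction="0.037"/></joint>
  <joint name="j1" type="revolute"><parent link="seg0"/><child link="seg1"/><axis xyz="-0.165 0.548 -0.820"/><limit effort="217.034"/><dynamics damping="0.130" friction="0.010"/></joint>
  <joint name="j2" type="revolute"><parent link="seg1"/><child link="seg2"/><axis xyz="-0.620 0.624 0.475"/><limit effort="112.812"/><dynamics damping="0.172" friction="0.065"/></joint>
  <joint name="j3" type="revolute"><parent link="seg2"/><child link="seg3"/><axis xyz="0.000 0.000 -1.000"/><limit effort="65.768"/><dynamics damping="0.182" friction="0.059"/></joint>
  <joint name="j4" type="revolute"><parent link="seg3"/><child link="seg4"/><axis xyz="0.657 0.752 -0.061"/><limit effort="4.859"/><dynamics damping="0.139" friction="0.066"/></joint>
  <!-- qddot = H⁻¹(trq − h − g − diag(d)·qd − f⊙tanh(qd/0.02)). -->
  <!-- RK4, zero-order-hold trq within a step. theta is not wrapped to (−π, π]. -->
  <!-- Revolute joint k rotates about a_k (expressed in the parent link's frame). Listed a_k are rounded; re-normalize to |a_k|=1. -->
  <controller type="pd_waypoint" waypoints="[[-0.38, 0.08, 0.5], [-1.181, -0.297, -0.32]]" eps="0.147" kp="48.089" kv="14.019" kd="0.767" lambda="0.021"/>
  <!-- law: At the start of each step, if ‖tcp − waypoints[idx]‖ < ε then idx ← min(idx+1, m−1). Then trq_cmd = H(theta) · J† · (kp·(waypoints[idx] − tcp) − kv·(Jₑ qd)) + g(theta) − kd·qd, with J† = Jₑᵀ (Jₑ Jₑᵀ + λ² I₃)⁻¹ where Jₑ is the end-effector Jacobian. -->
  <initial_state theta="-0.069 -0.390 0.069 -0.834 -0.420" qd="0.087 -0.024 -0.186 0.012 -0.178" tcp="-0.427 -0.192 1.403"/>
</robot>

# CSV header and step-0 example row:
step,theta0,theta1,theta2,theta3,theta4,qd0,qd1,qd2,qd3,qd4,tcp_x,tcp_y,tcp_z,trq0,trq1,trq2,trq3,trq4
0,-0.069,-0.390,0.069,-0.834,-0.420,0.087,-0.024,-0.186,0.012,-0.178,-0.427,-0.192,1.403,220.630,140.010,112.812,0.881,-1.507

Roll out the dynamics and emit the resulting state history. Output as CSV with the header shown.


step,theta0,theta1,theta2,theta3,theta4,qd0,qd1,qd2,qd3,qd4,tcp_x,tcp_y,tcp_z,trq0,trq1,trq2,trq3,trq4
1,-0.068,-0.380,0.064,-0.832,-0.441,0.209,1.954,-0.814,0.358,-3.895,-0.427,-0.192,1.400,197.845,113.591,112.812,0.552,1.577
2,-0.059,-0.363,0.053,-0.830,-0.489,1.568,1.556,-1.483,0.006,-5.705,-0.426,-0.191,1.395,149.006,85.098,88.193,0.841,2.648
3,-0.039,-0.348,0.036,-0.831,-0.550,2.304,1.517,-1.842,-0.275,-6.652,-0.422,-0.188,1.387,104.447,58.939,63.414,1.020,2.904
4,-0.014,-0.333,0.016,-0.834,-0.618,2.742,1.542,-2.084,-0.372,-6.927,-0.416,-0.183,1.377,68.079,37.899,42.522,1.014,2.641
5,0.015,-0.317,-0.005,-0.838,-0.687,2.941,1.634,-2.224,-0.481,-6.816,-0.407,-0.175,1.368,39.999,21.912,25.868,0.993,2.164
6,0.044,-0.300,-0.028,-0.844,-0.754,2.987,1.766,-2.312,-0.588,-6.497,-0.397,-0.166,1.357,18.980,10.121,13.030,0.946,1.640
7,0.074,-0.282,-0.051,-0.850,-0.817,2.943,1.915,-2.380,-0.692,-6.085,-0.386,-0.155,1.347,3.647,1.594,3.471,0.879,1.158
8,0.103,-0.262,-0.076,-0.857,-0.875,2.855,2.059,-2.441,-0.792,-5.647,-0.374,-0.143,1.337,-7.207,-4.439,-3.359,0.795,0.756
9,0.131,-0.241,-0.100,-0.866,-0.929,2.748,2.174,-2.493,-0.884,-5.220,-0.363,-0.130,1.327,-14.579,-8.568,-7.984,0.696,0.447
10,0.158,-0.219,-0.125,-0.875,-0.980,2.636,2.233,-2.518,-0.952,-4.829,-0.351,-0.117,1.317,-19.285,-11.239,-10.896,0.576,0.231
11,0.184,-0.196,-0.150,-0.884,-1.026,2.529,2.206,-2.495,-0.969,-4.489,-0.341,-0.103,1.306,-22.012,-12.802,-12.544,0.422,0.103
12,0.209,-0.175,-0.175,-0.894,-1.070,2.434,2.064,-2.401,-0.899,-4.208,-0.331,-0.090,1.296,-23.375,-13.544,-13.341,0.218,0.055
13,0.232,-0.155,-0.198,-0.902,-1.111,2.352,1.799,-2.231,-0.723,-3.990,-0.322,-0.076,1.286,-23.934,-13.734,-13.659,-0.039,0.075
14,0.256,-0.139,-0.219,-0.908,-1.150,2.283,1.449,-2.010,-0.464,-3.831,-0.314,-0.063,1.275,-24.162,-13.631,-13.792,-0.317,0.147
15,0.278,-0.126,-0.238,-0.912,-1.187,2.211,1.102,-1.786,-0.201,-3.713,-0.307,-0.050,1.264,-24.365,-13.460,-13.912,-0.550,0.251
16,0.300,-0.116,-0.255,-0.913,-1.224,2.123,0.846,-1.610,-0.020,-3.615,-0.301,-0.038,1.253,-24.622,-13.345,-14.047,-0.676,0.364
17,0.320,-0.108,-0.271,-0.913,-1.260,2.009,0.729,-1.503,0.024,-3.519,-0.296,-0.027,1.242,-24.854,-13.304,-14.139,-0.665,0.470
18,0.340,-0.101,-0.286,-0.913,-1.294,1.893,0.664,-1.435,0.030,-3.422,-0.290,-0.016,1.231,-24.893,-13.200,-14.090,-0.618,0.567
19,0.358,-0.095,-0.300,-0.913,-1.328,1.783,0.622,-1.393,0.029,-3.323,-0.286,-0.006,1.220,-24.727,-13.011,-13.900,-0.563,0.657
20,0.375,-0.089,-0.314,-0.912,-1.361,1.682,0.582,-1.367,0.038,-3.226,-0.282,0.003,1.208,-24.382,-12.737,-13.585,-0.520,0.740
21,0.392,-0.083,-0.327,-0.912,-1.393,1.586,0.556,-1.355,0.041,-3.131,-0.278,0.011,1.197,-23.894,-12.405,-13.172,-0.475,0.816
22,0.407,-0.078,-0.341,-0.912,-1.423,1.497,0.531,-1.353,0.050,-3.038,-0.275,0.019,1.186,-23.290,-12.018,-12.679,-0.438,0.888
23,0.422,-0.072,-0.354,-0.911,-1.453,1.411,0.517,-1.360,0.051,-2.947,-0.272,0.026,1.174,-22.592,-11.597,-12.123,-0.397,0.953
24,0.435,-0.067,-0.368,-0.911,-1.482,1.334,0.495,-1.369,0.064,-2.861,-0.270,0.033,1.163,-21.829,-11.139,-11.523,-0.369,1.014
25,0.448,-0.062,-0.382,-0.910,-1.510,1.254,0.494,-1.388,0.055,-2.775,-0.269,0.039,1.152,-21.000,-10.668,-10.879,-0.326,1.069
26,0.461,-0.058,-0.396,-0.909,-1.538,1.189,0.464,-1.400,0.082,-2.695,-0.268,0.044,1.140,-20.157,-10.168,-10.225,-0.314,1.119
27,0.472,-0.053,-0.410,-0.909,-1.564,1.111,0.483,-1.426,0.049,-2.614,-0.267,0.049,1.129,-19.238,-9.671,-9.523,-0.256,1.162
28,0.483,-0.048,-0.424,-0.908,-1.590,1.061,0.436,-1.438,0.100,-2.540,-0.266,0.054,1.118,-18.376,-9.151,-8.857,-0.267,1.202
29,0.493,-0.044,-0.438,-0.907,-1.615,0.982,0.471,-1.466,0.043,-2.462,-0.266,0.058,1.107,-17.392,-8.639,-8.118,-0.192,1.233
30,0.503,-0.039,-0.453,-0.906,-1.639,0.940,0.421,-1.478,0.100,-2.393,-0.267,0.061,1.096,-16.530,-8.118,-7.451,-0.213,1.263
31,0.512,-0.035,-0.468,-0.906,-1.663,0.870,0.447,-1.503,0.053,-2.320,-0.267,0.065,1.085,-15.538,-7.595,-6.710,-0.148,1.283
32,0.520,-0.031,-0.483,-0.905,-1.686,0.826,0.419,-1.517,0.081,-2.253,-0.268,0.068,1.074,-14.647,-7.080,-6.028,-0.147,1.302
33,0.528,-0.026,-0.498,-0.904,-1.708,0.770,0.422,-1.535,0.063,-2.186,-0.269,0.070,1.063,-13.696,-6.560,-5.314,-0.109,1.315
34,0.536,-0.022,-0.514,-0.903,-1.730,0.722,0.412,-1.551,0.065,-2.121,-0.271,0.073,1.053,-12.781,-6.048,-4.622,-0.089,1.323
35,0.543,-0.018,-0.529,-0.903,-1.750,0.675,0.406,-1.565,0.060,-2.057,-0.273,0.075,1.042,-11.862,-5.537,-3.929,-0.063,1.328
36,0.549,-0.014,-0.545,-0.902,-1.771,0.630,0.400,-1.577,0.055,-1.995,-0.275,0.077,1.032,-10.956,-5.032,-3.245,-0.039,1.328
37,0.555,-0.010,-0.561,-0.902,-1.790,0.586,0.393,-1.588,0.049,-1.935,-0.277,0.078,1.021,,,,,


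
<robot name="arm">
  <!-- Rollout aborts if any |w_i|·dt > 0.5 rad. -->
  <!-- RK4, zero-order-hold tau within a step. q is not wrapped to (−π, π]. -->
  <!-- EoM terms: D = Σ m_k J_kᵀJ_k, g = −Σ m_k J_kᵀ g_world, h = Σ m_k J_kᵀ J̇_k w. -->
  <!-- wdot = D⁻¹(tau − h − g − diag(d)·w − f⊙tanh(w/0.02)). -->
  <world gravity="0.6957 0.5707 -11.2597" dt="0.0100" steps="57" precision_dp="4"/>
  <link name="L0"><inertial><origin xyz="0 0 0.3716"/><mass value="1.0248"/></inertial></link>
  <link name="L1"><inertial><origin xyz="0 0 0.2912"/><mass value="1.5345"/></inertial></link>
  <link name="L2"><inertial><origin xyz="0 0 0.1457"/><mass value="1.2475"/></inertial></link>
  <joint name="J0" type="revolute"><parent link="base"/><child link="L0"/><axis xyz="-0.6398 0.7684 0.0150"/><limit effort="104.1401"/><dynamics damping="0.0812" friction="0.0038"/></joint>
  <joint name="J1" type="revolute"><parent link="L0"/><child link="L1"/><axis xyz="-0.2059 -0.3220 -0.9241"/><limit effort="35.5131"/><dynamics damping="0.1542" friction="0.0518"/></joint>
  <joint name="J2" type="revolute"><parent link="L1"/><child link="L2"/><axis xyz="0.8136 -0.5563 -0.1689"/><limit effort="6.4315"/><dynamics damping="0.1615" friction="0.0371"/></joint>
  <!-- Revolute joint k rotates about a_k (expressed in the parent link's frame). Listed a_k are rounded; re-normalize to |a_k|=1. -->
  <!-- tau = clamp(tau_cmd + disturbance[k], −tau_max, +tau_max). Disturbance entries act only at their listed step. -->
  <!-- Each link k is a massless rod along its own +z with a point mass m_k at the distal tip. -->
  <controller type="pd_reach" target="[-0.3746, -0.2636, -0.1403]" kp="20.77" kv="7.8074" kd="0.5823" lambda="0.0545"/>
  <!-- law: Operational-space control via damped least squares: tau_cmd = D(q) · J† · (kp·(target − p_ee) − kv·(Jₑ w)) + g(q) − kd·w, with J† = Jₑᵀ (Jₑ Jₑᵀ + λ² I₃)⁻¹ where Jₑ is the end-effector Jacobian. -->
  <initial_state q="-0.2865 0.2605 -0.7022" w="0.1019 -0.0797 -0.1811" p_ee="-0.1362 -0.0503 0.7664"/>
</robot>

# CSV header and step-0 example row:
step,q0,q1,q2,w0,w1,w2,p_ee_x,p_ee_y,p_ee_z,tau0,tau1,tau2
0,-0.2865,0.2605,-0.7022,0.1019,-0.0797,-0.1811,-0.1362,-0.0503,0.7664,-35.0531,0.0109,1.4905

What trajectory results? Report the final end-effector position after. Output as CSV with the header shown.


step,q0,q1,q2,w0,w1,w2,p_ee_x,p_ee_y,p_ee_z,tau0,tau1,tau2
1,-0.2872,0.2595,-0.7106,-0.2453,-0.1171,-1.4691,-0.1358,-0.0499,0.7658,-32.0521,-0.0100,2.1464
2,-0.2911,0.2584,-0.7286,-0.5259,-0.1042,-2.1292,-0.1364,-0.0502,0.7642,-28.8363,-0.0582,2.3718
3,-0.2975,0.2575,-0.7516,-0.7618,-0.0774,-2.4574,-0.1380,-0.0513,0.7620,-25.6006,-0.1098,2.3822
4,-0.3062,0.2568,-0.7770,-0.9655,-0.0516,-2.6097,-0.1407,-0.0532,0.7592,-22.4487,-0.1553,2.2894
5,-0.3167,0.2564,-0.8034,-1.1441,-0.0327,-2.6670,-0.1444,-0.0559,0.7560,-19.4313,-0.1910,2.1504
6,-0.3289,0.2562,-0.8301,-1.3021,-0.0225,-2.6716,-0.1490,-0.0594,0.7524,-16.5696,-0.2161,1.9944
7,-0.3427,0.2559,-0.8567,-1.4422,-0.0195,-2.6457,-0.1546,-0.0636,0.7485,-13.8701,-0.2321,1.8357
8,-0.3577,0.2557,-0.8829,-1.5665,-0.0201,-2.6015,-0.1609,-0.0684,0.7442,-11.3315,-0.2417,1.6816
9,-0.3739,0.2555,-0.9086,-1.6768,-0.0218,-2.5461,-0.1679,-0.0738,0.7396,-8.9486,-0.2469,1.5357
10,-0.3912,0.2553,-0.9338,-1.7743,-0.0237,-2.4837,-0.1754,-0.0797,0.7347,-6.7143,-0.2485,1.3995
11,-0.4093,0.2551,-0.9583,-1.8604,-0.0253,-2.4173,-0.1835,-0.0860,0.7294,-4.6207,-0.2473,1.2737
12,-0.4283,0.2548,-0.9821,-1.9360,-0.0263,-2.3486,-0.1921,-0.0927,0.7238,-2.6591,-0.2438,1.1582
13,-0.4480,0.2546,-1.0053,-2.0021,-0.0265,-2.2790,-0.2010,-0.0997,0.7179,-0.8210,-0.2382,1.0527
14,-0.4683,0.2543,-1.0277,-2.0597,-0.0259,-2.2094,-0.2102,-0.1070,0.7117,0.9020,-0.2311,0.9567
15,-0.4892,0.2540,-1.0494,-2.1094,-0.0244,-2.1404,-0.2197,-0.1145,0.7052,2.5181,-0.2227,0.8694
16,-0.5105,0.2538,-1.0705,-2.1521,-0.0221,-2.0726,-0.2294,-0.1222,0.6983,4.0350,-0.2131,0.7904
17,-0.5322,0.2536,-1.0909,-2.1883,-0.0195,-2.0062,-0.2393,-0.1300,0.6912,5.4600,-0.2026,0.7189
18,-0.5542,0.2534,-1.1106,-2.2188,-0.0166,-1.9417,-0.2493,-0.1378,0.6837,6.8001,-0.1912,0.6543
19,-0.5765,0.2533,-1.1297,-2.2439,-0.0138,-1.8791,-0.2593,-0.1458,0.6759,8.0617,-0.1790,0.5960
20,-0.5990,0.2532,-1.1482,-2.2641,-0.0111,-1.8185,-0.2694,-0.1538,0.6678,9.2507,-0.1662,0.5434
21,-0.6218,0.2531,-1.1661,-2.2800,-0.0086,-1.7601,-0.2794,-0.1618,0.6594,10.3726,-0.1530,0.4959
22,-0.6446,0.2530,-1.1834,-2.2919,-0.0063,-1.7037,-0.2895,-0.1697,0.6507,11.4322,-0.1394,0.4531
23,-0.6676,0.2530,-1.2002,-2.3001,-0.0042,-1.6495,-0.2995,-0.1776,0.6418,12.4340,-0.1258,0.4145
24,-0.6906,0.2530,-1.2164,-2.3050,-0.0021,-1.5975,-0.3094,-0.1855,0.6326,13.3823,-0.1121,0.3795
25,-0.7136,0.2530,-1.2321,-2.3069,-0.0001,-1.5474,-0.3192,-0.1933,0.6231,14.2805,-0.0985,0.3480
26,-0.7367,0.2530,-1.2474,-2.3061,0.0019,-1.4994,-0.3288,-0.2009,0.6134,15.1320,-0.0850,0.3194
27,-0.7597,0.2530,-1.2621,-2.3027,0.0038,-1.4534,-0.3384,-0.2084,0.6035,15.9399,-0.0718,0.2934
28,-0.7827,0.2531,-1.2764,-2.2970,0.0056,-1.4093,-0.3477,-0.2159,0.5933,16.7069,-0.0588,0.2699
29,-0.8057,0.2531,-1.2903,-2.2892,0.0074,-1.3671,-0.3569,-0.2231,0.5830,17.4352,-0.0460,0.2484
30,-0.8285,0.2532,-1.3038,-2.2794,0.0092,-1.3266,-0.3659,-0.2302,0.5725,18.1273,-0.0336,0.2288
31,-0.8512,0.2533,-1.3168,-2.2679,0.0109,-1.2879,-0.3747,-0.2372,0.5618,18.7849,-0.0214,0.2108
32,-0.8739,0.2535,-1.3295,-2.2548,0.0126,-1.2509,-0.3832,-0.2439,0.5509,19.4100,-0.0095,0.1944
33,-0.8963,0.2536,-1.3418,-2.2402,0.0143,-1.2155,-0.3916,-0.2505,0.5399,20.0041,0.0022,0.1792
34,-0.9187,0.2537,-1.3538,-2.2243,0.0160,-1.1817,-0.3997,-0.2569,0.5288,20.5687,0.0136,0.1652
35,-0.9408,0.2539,-1.3655,-2.2071,0.0176,-1.1493,-0.4076,-0.2631,0.5176,21.1052,0.0247,0.1522
36,-0.9628,0.2541,-1.3768,-2.1888,0.0193,-1.1185,-0.4153,-0.2691,0.5063,21.6148,0.0356,0.1401
37,-0.9846,0.2543,-1.3878,-2.1694,0.0209,-1.0890,-0.4227,-0.2750,0.4948,22.0986,0.0462,0.1287
38,-1.0062,0.2545,-1.3986,-2.1491,0.0225,-1.0609,-0.4299,-0.2806,0.4834,22.5577,0.0566,0.1181
39,-1.0275,0.2548,-1.4091,-2.1279,0.0241,-1.0340,-0.4368,-0.2860,0.4718,22.9931,0.0668,0.1081
40,-1.0487,0.2550,-1.4193,-2.1059,0.0257,-1.0084,-0.4435,-0.2912,0.4602,23.4056,0.0768,0.0987
41,-1.0697,0.2553,-1.4292,-2.0832,0.0272,-0.9840,-0.4499,-0.2962,0.4486,23.7961,0.0867,0.0897
42,-1.0904,0.2556,-1.4390,-2.0598,0.0288,-0.9608,-0.4561,-0.3010,0.4370,24.1654,0.0963,0.0812
43,-1.1108,0.2559,-1.4485,-2.0359,0.0303,-0.9387,-0.4621,-0.3057,0.4253,24.5143,0.1058,0.0731
44,-1.1311,0.2562,-1.4577,-2.0114,0.0318,-0.9176,-0.4678,-0.3101,0.4137,24.8434,0.1151,0.0653
45,-1.1511,0.2565,-1.4668,-1.9864,0.0333,-0.8975,-0.4732,-0.3143,0.4021,25.1534,0.1243,0.0579
46,-1.1708,0.2569,-1.4757,-1.9610,0.0347,-0.8785,-0.4784,-0.3183,0.3905,25.4451,0.1334,0.0507
47,-1.1903,0.2572,-1.4844,-1.9352,0.0362,-0.8604,-0.4834,-0.3221,0.3790,25.7189,0.1423,0.0437
48,-1.2095,0.2576,-1.4929,-1.9090,0.0376,-0.8431,-0.4882,-0.3258,0.3675,25.9756,0.1511,0.0370
49,-1.2285,0.2580,-1.5012,-1.8826,0.0390,-0.8268,-0.4927,-0.3292,0.3561,26.2157,0.1598,0.0306
50,-1.2472,0.2584,-1.5094,-1.8558,0.0403,-0.8113,-0.4970,-0.3325,0.3447,26.4398,0.1683,0.0243
51,-1.2656,0.2588,-1.5175,-1.8289,0.0417,-0.7965,-0.5010,-0.3356,0.3335,26.6483,0.1767,0.0182
52,-1.2837,0.2592,-1.5254,-1.8017,0.0430,-0.7826,-0.5049,-0.3385,0.3223,26.8420,0.1851,0.0123
53,-1.3016,0.2597,-1.5331,-1.7744,0.0442,-0.7693,-0.5085,-0.3412,0.3112,27.0212,0.1933,0.0066
54,-1.3192,0.2601,-1.5408,-1.7470,0.0455,-0.7568,-0.5120,-0.3438,0.3002,27.1865,0.2014,0.0010
55,-1.3365,0.2606,-1.5483,-1.7194,0.0467,-0.7449,-0.5152,-0.3462,0.2893,27.3385,0.2094,-0.0044
56,-1.3536,0.2610,-1.5557,-1.6918,0.0479,-0.7336,-0.5183,-0.3485,0.2786,27.4775,0.2173,-0.0097
57,-1.3704,0.2615,-1.5629,-1.6642,0.0491,-0.7230,-0.5211,-0.3506,0.2679,,,
# final p_ee position (m): -0.5211 -0.3506 0.2679


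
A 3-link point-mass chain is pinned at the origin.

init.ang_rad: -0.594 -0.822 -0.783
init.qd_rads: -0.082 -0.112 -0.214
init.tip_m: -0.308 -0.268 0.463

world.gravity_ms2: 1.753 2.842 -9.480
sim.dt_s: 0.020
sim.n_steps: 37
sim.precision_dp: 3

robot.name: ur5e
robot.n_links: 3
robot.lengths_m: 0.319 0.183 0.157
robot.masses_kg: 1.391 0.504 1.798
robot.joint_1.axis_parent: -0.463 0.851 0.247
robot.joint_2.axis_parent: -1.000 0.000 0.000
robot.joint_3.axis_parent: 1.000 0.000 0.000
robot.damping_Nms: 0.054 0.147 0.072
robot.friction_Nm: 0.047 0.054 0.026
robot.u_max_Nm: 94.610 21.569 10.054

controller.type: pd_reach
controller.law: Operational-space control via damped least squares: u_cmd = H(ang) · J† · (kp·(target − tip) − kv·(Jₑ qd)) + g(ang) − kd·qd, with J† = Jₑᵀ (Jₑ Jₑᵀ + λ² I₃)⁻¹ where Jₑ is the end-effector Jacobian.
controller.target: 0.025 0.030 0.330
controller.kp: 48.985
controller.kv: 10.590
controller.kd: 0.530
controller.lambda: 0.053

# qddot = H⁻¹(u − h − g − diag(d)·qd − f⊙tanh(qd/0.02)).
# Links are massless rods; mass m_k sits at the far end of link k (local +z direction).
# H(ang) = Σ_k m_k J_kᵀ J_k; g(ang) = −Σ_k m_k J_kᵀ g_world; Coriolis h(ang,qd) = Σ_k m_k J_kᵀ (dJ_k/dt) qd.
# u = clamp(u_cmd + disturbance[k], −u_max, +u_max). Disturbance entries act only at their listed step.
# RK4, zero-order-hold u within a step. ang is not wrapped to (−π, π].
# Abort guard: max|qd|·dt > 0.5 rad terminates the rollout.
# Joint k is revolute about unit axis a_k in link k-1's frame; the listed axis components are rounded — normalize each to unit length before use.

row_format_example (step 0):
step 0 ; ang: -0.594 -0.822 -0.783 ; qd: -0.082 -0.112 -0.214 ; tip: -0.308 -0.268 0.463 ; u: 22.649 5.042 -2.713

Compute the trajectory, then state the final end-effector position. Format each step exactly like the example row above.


step 1 ; ang: -0.592 -0.836 -0.815 ; qd: 0.259 -1.285 -2.855 ; tip: -0.306 -0.266 0.462 ; u: 18.889 5.047 -0.888
step 2 ; ang: -0.584 -0.859 -0.864 ; qd: 0.535 -0.977 -2.109 ; tip: -0.301 -0.263 0.463 ; u: 15.880 4.390 -1.131
step 3 ; ang: -0.572 -0.880 -0.909 ; qd: 0.746 -1.095 -2.389 ; tip: -0.293 -0.259 0.465 ; u: 13.307 4.029 -0.771
step 4 ; ang: -0.555 -0.901 -0.957 ; qd: 0.908 -1.083 -2.401 ; tip: -0.284 -0.254 0.469 ; u: 11.130 3.661 -0.588
step 5 ; ang: -0.536 -0.923 -1.005 ; qd: 1.030 -1.079 -2.454 ; tip: -0.273 -0.249 0.473 ; u: 9.266 3.348 -0.389
step 6 ; ang: -0.514 -0.944 -1.055 ; qd: 1.120 -1.061 -2.493 ; tip: -0.262 -0.243 0.478 ; u: 7.657 3.068 -0.204
step 7 ; ang: -0.491 -0.965 -1.105 ; qd: 1.183 -1.034 -2.525 ; tip: -0.249 -0.236 0.483 ; u: 6.255 2.816 -0.025
step 8 ; ang: -0.467 -0.986 -1.155 ; qd: 1.225 -1.000 -2.550 ; tip: -0.236 -0.229 0.488 ; u: 5.024 2.589 0.149
step 9 ; ang: -0.442 -1.005 -1.206 ; qd: 1.250 -0.961 -2.569 ; tip: -0.223 -0.221 0.492 ; u: 3.935 2.380 0.319
step 10 ; ang: -0.417 -1.024 -1.258 ; qd: 1.260 -0.917 -2.581 ; tip: -0.209 -0.213 0.497 ; u: 2.965 2.189 0.486
step 11 ; ang: -0.392 -1.042 -1.309 ; qd: 1.259 -0.869 -2.587 ; tip: -0.195 -0.205 0.500 ; u: 2.096 2.010 0.649
step 12 ; ang: -0.367 -1.059 -1.361 ; qd: 1.249 -0.818 -2.587 ; tip: -0.182 -0.196 0.503 ; u: 1.314 1.844 0.810
step 13 ; ang: -0.342 -1.074 -1.413 ; qd: 1.231 -0.765 -2.580 ; tip: -0.169 -0.186 0.506 ; u: 0.608 1.688 0.967
step 14 ; ang: -0.318 -1.089 -1.464 ; qd: 1.207 -0.710 -2.568 ; tip: -0.155 -0.177 0.508 ; u: -0.032 1.542 1.121
step 15 ; ang: -0.294 -1.103 -1.515 ; qd: 1.178 -0.655 -2.550 ; tip: -0.143 -0.167 0.509 ; u: -0.611 1.405 1.270
step 16 ; ang: -0.271 -1.115 -1.566 ; qd: 1.145 -0.598 -2.527 ; tip: -0.130 -0.158 0.510 ; u: -1.136 1.276 1.414
step 17 ; ang: -0.248 -1.127 -1.616 ; qd: 1.109 -0.542 -2.499 ; tip: -0.118 -0.148 0.510 ; u: -1.612 1.155 1.553
step 18 ; ang: -0.226 -1.137 -1.665 ; qd: 1.071 -0.485 -2.467 ; tip: -0.107 -0.139 0.509 ; u: -2.043 1.041 1.685
step 19 ; ang: -0.205 -1.146 -1.714 ; qd: 1.031 -0.430 -2.430 ; tip: -0.096 -0.129 0.508 ; u: -2.432 0.936 1.811
step 20 ; ang: -0.185 -1.154 -1.762 ; qd: 0.989 -0.375 -2.390 ; tip: -0.086 -0.120 0.507 ; u: -2.783 0.838 1.929
step 21 ; ang: -0.166 -1.161 -1.810 ; qd: 0.947 -0.322 -2.347 ; tip: -0.076 -0.111 0.505 ; u: -3.097 0.747 2.040
step 22 ; ang: -0.147 -1.167 -1.856 ; qd: 0.904 -0.270 -2.300 ; tip: -0.067 -0.102 0.502 ; u: -3.379 0.664 2.143
step 23 ; ang: -0.130 -1.172 -1.902 ; qd: 0.861 -0.221 -2.251 ; tip: -0.058 -0.093 0.499 ; u: -3.629 0.589 2.237
step 24 ; ang: -0.113 -1.176 -1.946 ; qd: 0.818 -0.173 -2.200 ; tip: -0.050 -0.085 0.496 ; u: -3.851 0.520 2.323
step 25 ; ang: -0.097 -1.179 -1.989 ; qd: 0.776 -0.128 -2.146 ; tip: -0.042 -0.077 0.492 ; u: -4.046 0.459 2.401
step 26 ; ang: -0.082 -1.181 -2.032 ; qd: 0.734 -0.085 -2.091 ; tip: -0.035 -0.069 0.489 ; u: -4.217 0.404 2.471
step 27 ; ang: -0.068 -1.182 -2.073 ; qd: 0.693 -0.045 -2.035 ; tip: -0.029 -0.062 0.485 ; u: -4.365 0.356 2.533
step 28 ; ang: -0.054 -1.183 -2.113 ; qd: 0.654 -0.011 -1.978 ; tip: -0.023 -0.055 0.480 ; u: -4.492 0.318 2.587
step 29 ; ang: -0.041 -1.183 -2.152 ; qd: 0.617 0.006 -1.925 ; tip: -0.017 -0.049 0.476 ; u: -4.602 0.301 2.635
step 30 ; ang: -0.030 -1.182 -2.190 ; qd: 0.582 0.016 -1.870 ; tip: -0.012 -0.043 0.471 ; u: -4.694 0.294 2.675
step 31 ; ang: -0.018 -1.182 -2.227 ; qd: 0.547 0.026 -1.813 ; tip: -0.007 -0.037 0.467 ; u: -4.770 0.290 2.708
step 32 ; ang: -0.008 -1.181 -2.262 ; qd: 0.514 0.037 -1.754 ; tip: -0.003 -0.032 0.462 ; u: -4.833 0.287 2.732
step 33 ; ang: 0.002 -1.181 -2.297 ; qd: 0.481 0.050 -1.694 ; tip: 0.001 -0.028 0.458 ; u: -4.883 0.285 2.751
step 34 ; ang: 0.012 -1.179 -2.330 ; qd: 0.450 0.065 -1.633 ; tip: 0.005 -0.023 0.453 ; u: -4.922 0.283 2.763
step 35 ; ang: 0.020 -1.178 -2.362 ; qd: 0.419 0.080 -1.573 ; tip: 0.008 -0.019 0.448 ; u: -4.951 0.282 2.771
step 36 ; ang: 0.028 -1.176 -2.393 ; qd: 0.390 0.094 -1.514 ; tip: 0.011 -0.016 0.444 ; u: -4.972 0.282 2.774
step 37 ; ang: 0.036 -1.174 -2.423 ; qd: 0.362 0.108 -1.455 ; tip: 0.014 -0.012 0.439
final tip position (m): 0.014 -0.012 0.439
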